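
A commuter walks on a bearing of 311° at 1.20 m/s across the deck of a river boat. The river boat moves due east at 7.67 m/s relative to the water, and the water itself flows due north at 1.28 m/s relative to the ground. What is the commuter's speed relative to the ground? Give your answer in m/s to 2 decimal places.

7.07 m/s

In east/north components (m/s): commuter relative to river boat = (-0.906, 0.787); river boat relative to water = (7.670, 0.000); water relative to ground = (0.000, 1.280).
Sum = (6.764, 2.067) m/s.
Speed = |(6.764, 2.067)| = 7.073 m/s.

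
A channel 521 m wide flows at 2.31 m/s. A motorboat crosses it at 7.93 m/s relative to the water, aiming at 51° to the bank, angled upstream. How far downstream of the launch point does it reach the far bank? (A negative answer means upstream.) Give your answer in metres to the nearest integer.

Perpendicular speed = 6.163 m/s; crossing time = 521 / 6.163 = 84.540 s.
Net downstream speed = -2.681 m/s.
Drift = -2.681 × 84.540 = -226.610 m (upstream).

-227 m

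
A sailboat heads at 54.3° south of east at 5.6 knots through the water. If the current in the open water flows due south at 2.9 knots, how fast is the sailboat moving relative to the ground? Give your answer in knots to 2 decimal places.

Taking east as x and north as y: velocity relative to the water = (3.268, -4.548) knots; the water relative to ground = (0.000, -2.900) knots.
Velocity relative to ground = (3.268, -4.548) + (0.000, -2.900) = (3.268, -7.448) knots.
Speed = |(3.268, -7.448)| = 8.133 knots.

8.13 knots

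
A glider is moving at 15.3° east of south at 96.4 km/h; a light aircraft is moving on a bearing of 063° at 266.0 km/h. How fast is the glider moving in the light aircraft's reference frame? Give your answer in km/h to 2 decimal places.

Taking east as x and north as y: glider velocity = (25.437, -92.983) km/h; light aircraft velocity = (237.008, 120.761) km/h.
Velocity of glider relative to light aircraft = (25.437, -92.983) − (237.008, 120.761) = (-211.570, -213.745) km/h.
Magnitude = |(-211.570, -213.745)| = 300.747 km/h.

300.75 km/h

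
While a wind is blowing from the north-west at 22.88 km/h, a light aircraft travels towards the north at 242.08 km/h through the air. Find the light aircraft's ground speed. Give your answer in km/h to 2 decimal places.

226.48 km/h

Taking east as x and north as y: velocity relative to the air = (0.000, 242.080) km/h; the air relative to ground = (16.179, -16.179) km/h.
Velocity relative to ground = (0.000, 242.080) + (16.179, -16.179) = (16.179, 225.901) km/h.
Speed = |(16.179, 225.901)| = 226.480 km/h.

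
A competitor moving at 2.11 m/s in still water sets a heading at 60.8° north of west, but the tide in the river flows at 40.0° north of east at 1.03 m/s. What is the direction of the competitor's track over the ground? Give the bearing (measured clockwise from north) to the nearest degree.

Taking east as x and north as y: velocity relative to the water = (-1.029, 1.842) m/s; the water relative to ground = (0.789, 0.662) m/s.
Velocity relative to ground = (-1.029, 1.842) + (0.789, 0.662) = (-0.240, 2.504) m/s.
Bearing = atan2(-0.24, 2.50) = 354.52° clockwise from north.

355°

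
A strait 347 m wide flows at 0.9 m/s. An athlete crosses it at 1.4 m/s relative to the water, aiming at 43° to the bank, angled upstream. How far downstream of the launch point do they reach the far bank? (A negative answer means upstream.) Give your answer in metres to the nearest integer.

Perpendicular speed = 0.955 m/s; crossing time = 347 / 0.955 = 363.428 s.
Net downstream speed = -0.124 m/s.
Drift = -0.124 × 363.428 = -45.027 m (upstream).

-45 m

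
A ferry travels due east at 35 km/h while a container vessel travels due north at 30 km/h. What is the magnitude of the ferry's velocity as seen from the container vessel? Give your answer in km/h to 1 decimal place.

46.1 km/h

Taking east as x and north as y: ferry velocity = (35.000, 0.000) km/h; container vessel velocity = (0.000, 30.000) km/h.
Velocity of ferry relative to container vessel = (35.000, 0.000) − (0.000, 30.000) = (35.000, -30.000) km/h.
Magnitude = |(35.000, -30.000)| = 46.098 km/h.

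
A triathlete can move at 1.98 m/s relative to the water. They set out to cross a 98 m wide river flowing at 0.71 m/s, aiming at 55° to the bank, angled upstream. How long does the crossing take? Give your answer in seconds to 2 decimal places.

The component of the triathlete's velocity perpendicular to the bank is 1.98 × sin 55° = 1.622 m/s.
The current is parallel to the bank, so it does not affect the crossing time.
Time = 98 / 1.622 = 60.422 s.

60.42 s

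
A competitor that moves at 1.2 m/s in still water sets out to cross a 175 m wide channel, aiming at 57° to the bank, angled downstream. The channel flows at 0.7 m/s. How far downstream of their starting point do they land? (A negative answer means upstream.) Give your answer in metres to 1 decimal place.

Perpendicular speed = 1.006 m/s; crossing time = 175 / 1.006 = 173.886 s.
Net downstream speed = 1.354 m/s.
Drift = 1.354 × 173.886 = 235.367 m (downstream).

235.4 m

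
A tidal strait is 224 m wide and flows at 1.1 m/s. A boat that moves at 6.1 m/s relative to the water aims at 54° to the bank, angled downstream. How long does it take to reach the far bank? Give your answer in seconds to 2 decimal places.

45.39 s

The component of the boat's velocity perpendicular to the bank is 6.1 × sin 54° = 4.935 m/s.
Only the cross-stream component determines the crossing time; the current contributes nothing perpendicular to the bank.
Time = 224 / 4.935 = 45.390 s.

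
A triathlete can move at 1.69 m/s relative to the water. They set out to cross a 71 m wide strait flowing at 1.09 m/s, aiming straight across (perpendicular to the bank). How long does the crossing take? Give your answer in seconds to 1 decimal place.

The component of the triathlete's velocity perpendicular to the bank is 1.69 m/s.
The flow acts along the bank and has no component across it.
Time = 71 / 1.690 = 42.012 s.

42.0 s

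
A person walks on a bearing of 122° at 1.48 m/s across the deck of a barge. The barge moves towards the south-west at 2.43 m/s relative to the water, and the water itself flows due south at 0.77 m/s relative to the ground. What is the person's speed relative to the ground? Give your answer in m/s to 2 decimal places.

In east/north components (m/s): person relative to barge = (1.255, -0.784); barge relative to water = (-1.718, -1.718); water relative to ground = (0.000, -0.770).
Sum = (-0.463, -3.273) m/s.
Speed = |(-0.463, -3.273)| = 3.305 m/s.

3.31 m/s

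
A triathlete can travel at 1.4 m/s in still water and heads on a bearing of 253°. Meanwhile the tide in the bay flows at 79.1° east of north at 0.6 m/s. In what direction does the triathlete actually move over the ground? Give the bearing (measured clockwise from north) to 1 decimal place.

248.5°

Taking east as x and north as y: velocity relative to the water = (-1.339, -0.409) m/s; the water relative to ground = (0.589, 0.113) m/s.
Velocity relative to ground = (-1.339, -0.409) + (0.589, 0.113) = (-0.750, -0.296) m/s.
Bearing = atan2(-0.75, -0.30) = 248.46° clockwise from north.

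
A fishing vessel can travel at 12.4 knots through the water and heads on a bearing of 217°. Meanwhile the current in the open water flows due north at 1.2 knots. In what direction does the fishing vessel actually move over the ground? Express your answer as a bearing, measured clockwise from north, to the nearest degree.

221°

Taking east as x and north as y: velocity relative to the water = (-7.463, -9.903) knots; the water relative to ground = (0.000, 1.200) knots.
Velocity relative to ground = (-7.463, -9.903) + (0.000, 1.200) = (-7.463, -8.703) knots.
Bearing = atan2(-7.46, -8.70) = 220.61° clockwise from north.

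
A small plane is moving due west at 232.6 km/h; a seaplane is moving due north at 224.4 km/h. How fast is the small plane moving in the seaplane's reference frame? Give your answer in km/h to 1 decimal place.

323.2 km/h

Taking east as x and north as y: small plane velocity = (-232.600, 0.000) km/h; seaplane velocity = (0.000, 224.400) km/h.
Velocity of small plane relative to seaplane = (-232.600, 0.000) − (0.000, 224.400) = (-232.600, -224.400) km/h.
Magnitude = |(-232.600, -224.400)| = 323.200 km/h.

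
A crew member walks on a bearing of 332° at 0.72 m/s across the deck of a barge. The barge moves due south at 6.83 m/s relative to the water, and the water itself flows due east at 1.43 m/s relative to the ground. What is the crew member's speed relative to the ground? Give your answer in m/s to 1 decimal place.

In east/north components (m/s): crew member relative to barge = (-0.338, 0.636); barge relative to water = (0.000, -6.830); water relative to ground = (1.430, 0.000).
Sum = (1.092, -6.194) m/s.
Speed = |(1.092, -6.194)| = 6.290 m/s.

6.3 m/s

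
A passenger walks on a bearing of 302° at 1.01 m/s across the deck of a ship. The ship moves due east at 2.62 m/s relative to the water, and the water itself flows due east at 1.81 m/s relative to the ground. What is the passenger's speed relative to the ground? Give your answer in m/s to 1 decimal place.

3.6 m/s

In east/north components (m/s): passenger relative to ship = (-0.857, 0.535); ship relative to water = (2.620, 0.000); water relative to ground = (1.810, 0.000).
Sum = (3.573, 0.535) m/s.
Speed = |(3.573, 0.535)| = 3.613 m/s.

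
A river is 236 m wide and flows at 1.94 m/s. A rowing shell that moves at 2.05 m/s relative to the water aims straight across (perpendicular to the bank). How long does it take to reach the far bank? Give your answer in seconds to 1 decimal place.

115.1 s

The component of the rowing shell's velocity perpendicular to the bank is 2.05 m/s.
Only the cross-stream component determines the crossing time; the current contributes nothing perpendicular to the bank.
Time = 236 / 2.050 = 115.122 s.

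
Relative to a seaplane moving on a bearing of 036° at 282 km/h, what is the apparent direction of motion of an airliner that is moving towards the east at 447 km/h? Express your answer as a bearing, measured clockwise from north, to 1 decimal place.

129.0°

Taking east as x and north as y: airliner velocity = (447.000, 0.000) km/h; seaplane velocity = (165.755, 228.143) km/h.
Velocity of airliner relative to seaplane = (447.000, 0.000) − (165.755, 228.143) = (281.245, -228.143) km/h.
Bearing = atan2(281.24, -228.14) = 129.05° clockwise from north.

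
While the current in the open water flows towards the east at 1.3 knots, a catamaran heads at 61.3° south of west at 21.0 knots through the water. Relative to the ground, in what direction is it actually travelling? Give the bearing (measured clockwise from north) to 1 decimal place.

205.5°

Taking east as x and north as y: velocity relative to the water = (-10.085, -18.420) knots; the water relative to ground = (1.300, 0.000) knots.
Velocity relative to ground = (-10.085, -18.420) + (1.300, 0.000) = (-8.785, -18.420) knots.
Bearing = atan2(-8.78, -18.42) = 205.50° clockwise from north.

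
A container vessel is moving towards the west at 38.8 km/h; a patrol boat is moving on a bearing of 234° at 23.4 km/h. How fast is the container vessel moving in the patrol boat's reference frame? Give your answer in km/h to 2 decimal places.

24.17 km/h

Taking east as x and north as y: container vessel velocity = (-38.800, 0.000) km/h; patrol boat velocity = (-18.931, -13.754) km/h.
Velocity of container vessel relative to patrol boat = (-38.800, 0.000) − (-18.931, -13.754) = (-19.869, 13.754) km/h.
Magnitude = |(-19.869, 13.754)| = 24.165 km/h.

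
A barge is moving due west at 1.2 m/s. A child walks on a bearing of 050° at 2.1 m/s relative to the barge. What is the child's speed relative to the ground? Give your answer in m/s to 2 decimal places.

1.41 m/s

Taking east as x and north as y: barge velocity = (-1.200, 0.000) m/s; child velocity relative to barge = (1.609, 1.350) m/s.
Velocity relative to ground = (-1.200, 0.000) + (1.609, 1.350) = (0.409, 1.350) m/s.
Speed = |(0.409, 1.350)| = 1.410 m/s.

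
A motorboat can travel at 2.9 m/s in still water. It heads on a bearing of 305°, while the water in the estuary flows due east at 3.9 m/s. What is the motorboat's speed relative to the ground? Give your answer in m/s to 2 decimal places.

Taking east as x and north as y: velocity relative to the water = (-2.376, 1.663) m/s; the water relative to ground = (3.900, 0.000) m/s.
Velocity relative to ground = (-2.376, 1.663) + (3.900, 0.000) = (1.524, 1.663) m/s.
Speed = |(1.524, 1.663)| = 2.256 m/s.

2.26 m/s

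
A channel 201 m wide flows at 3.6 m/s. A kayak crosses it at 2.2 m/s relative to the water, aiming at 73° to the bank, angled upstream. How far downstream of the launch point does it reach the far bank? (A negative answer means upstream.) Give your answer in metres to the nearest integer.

Perpendicular speed = 2.104 m/s; crossing time = 201 / 2.104 = 95.538 s.
Net downstream speed = 2.957 m/s.
Drift = 2.957 × 95.538 = 282.486 m (downstream).

282 m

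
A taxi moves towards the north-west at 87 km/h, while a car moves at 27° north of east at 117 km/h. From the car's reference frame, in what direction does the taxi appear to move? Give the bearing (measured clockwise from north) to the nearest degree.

273°

Taking east as x and north as y: taxi velocity = (-61.518, 61.518) km/h; car velocity = (104.248, 53.117) km/h.
Velocity of taxi relative to car = (-61.518, 61.518) − (104.248, 53.117) = (-165.766, 8.401) km/h.
Bearing = atan2(-165.77, 8.40) = 272.90° clockwise from north.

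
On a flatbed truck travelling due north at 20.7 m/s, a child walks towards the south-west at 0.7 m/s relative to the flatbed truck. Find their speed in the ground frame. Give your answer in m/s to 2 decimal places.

Taking east as x and north as y: flatbed truck velocity = (0.000, 20.700) m/s; child velocity relative to flatbed truck = (-0.495, -0.495) m/s.
Velocity relative to ground = (0.000, 20.700) + (-0.495, -0.495) = (-0.495, 20.205) m/s.
Speed = |(-0.495, 20.205)| = 20.211 m/s.

20.21 m/s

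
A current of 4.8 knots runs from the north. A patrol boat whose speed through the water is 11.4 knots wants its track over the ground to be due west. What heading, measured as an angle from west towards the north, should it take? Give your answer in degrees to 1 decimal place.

24.9°

The current pushes perpendicular to the desired track; the heading must have a component into the current equal to 4.8 knots: 11.4 sin θ = 4.8.
sin θ = 0.4211, so θ = 24.901°.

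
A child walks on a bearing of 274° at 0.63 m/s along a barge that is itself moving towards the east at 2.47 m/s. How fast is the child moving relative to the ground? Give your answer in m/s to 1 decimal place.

1.8 m/s

Taking east as x and north as y: barge velocity = (2.470, 0.000) m/s; child velocity relative to barge = (-0.628, 0.044) m/s.
Velocity relative to ground = (2.470, 0.000) + (-0.628, 0.044) = (1.842, 0.044) m/s.
Speed = |(1.842, 0.044)| = 1.842 m/s.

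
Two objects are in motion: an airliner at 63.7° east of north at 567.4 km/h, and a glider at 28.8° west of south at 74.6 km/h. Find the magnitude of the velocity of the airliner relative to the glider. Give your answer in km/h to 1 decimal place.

630.0 km/h

Taking east as x and north as y: airliner velocity = (508.666, 251.399) km/h; glider velocity = (-35.939, -65.372) km/h.
Velocity of airliner relative to glider = (508.666, 251.399) − (-35.939, -65.372) = (544.605, 316.771) km/h.
Magnitude = |(544.605, 316.771)| = 630.031 km/h.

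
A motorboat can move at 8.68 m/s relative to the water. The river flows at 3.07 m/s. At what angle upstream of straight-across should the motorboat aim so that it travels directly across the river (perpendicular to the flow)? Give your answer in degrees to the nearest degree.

To cancel the current, the upstream component of the motorboat's velocity must equal the flow: 8.68 sin θ = 3.07.
sin θ = 3.07 / 8.68 = 0.3537.
θ = arcsin(0.3537) = 20.713°.

21°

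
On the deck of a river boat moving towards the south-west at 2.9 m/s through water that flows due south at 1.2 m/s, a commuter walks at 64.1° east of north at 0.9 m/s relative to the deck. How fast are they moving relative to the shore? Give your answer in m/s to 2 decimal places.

In east/north components (m/s): commuter relative to river boat = (0.810, 0.393); river boat relative to water = (-2.051, -2.051); water relative to ground = (0.000, -1.200).
Sum = (-1.241, -2.857) m/s.
Speed = |(-1.241, -2.857)| = 3.115 m/s.

3.12 m/s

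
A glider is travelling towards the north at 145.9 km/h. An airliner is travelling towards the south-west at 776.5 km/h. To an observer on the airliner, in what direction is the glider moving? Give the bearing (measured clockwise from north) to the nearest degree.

038°

Taking east as x and north as y: glider velocity = (0.000, 145.900) km/h; airliner velocity = (-549.068, -549.068) km/h.
Velocity of glider relative to airliner = (0.000, 145.900) − (-549.068, -549.068) = (549.068, 694.968) km/h.
Bearing = atan2(549.07, 694.97) = 38.31° clockwise from north.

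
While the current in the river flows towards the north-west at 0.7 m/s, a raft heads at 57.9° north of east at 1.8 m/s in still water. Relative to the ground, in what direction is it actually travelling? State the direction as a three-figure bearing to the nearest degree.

Taking east as x and north as y: velocity relative to the water = (0.957, 1.525) m/s; the water relative to ground = (-0.495, 0.495) m/s.
Velocity relative to ground = (0.957, 1.525) + (-0.495, 0.495) = (0.462, 2.020) m/s.
Bearing = atan2(0.46, 2.02) = 12.87° clockwise from north.

013°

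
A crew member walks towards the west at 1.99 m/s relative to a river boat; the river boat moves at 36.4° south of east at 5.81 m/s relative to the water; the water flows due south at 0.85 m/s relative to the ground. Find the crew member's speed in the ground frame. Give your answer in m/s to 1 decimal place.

In east/north components (m/s): crew member relative to river boat = (-1.990, 0.000); river boat relative to water = (4.676, -3.448); water relative to ground = (0.000, -0.850).
Sum = (2.686, -4.298) m/s.
Speed = |(2.686, -4.298)| = 5.068 m/s.

5.1 m/s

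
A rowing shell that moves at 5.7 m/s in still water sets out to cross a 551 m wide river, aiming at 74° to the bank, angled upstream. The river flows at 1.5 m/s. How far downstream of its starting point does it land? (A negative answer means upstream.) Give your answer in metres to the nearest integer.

-7 m

Perpendicular speed = 5.479 m/s; crossing time = 551 / 5.479 = 100.562 s.
Net downstream speed = -0.071 m/s.
Drift = -0.071 × 100.562 = -7.153 m (upstream).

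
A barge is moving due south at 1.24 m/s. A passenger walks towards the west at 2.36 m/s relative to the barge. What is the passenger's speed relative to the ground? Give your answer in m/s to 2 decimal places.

Taking east as x and north as y: barge velocity = (0.000, -1.240) m/s; passenger velocity relative to barge = (-2.360, 0.000) m/s.
Velocity relative to ground = (0.000, -1.240) + (-2.360, 0.000) = (-2.360, -1.240) m/s.
Speed = |(-2.360, -1.240)| = 2.666 m/s.

2.67 m/s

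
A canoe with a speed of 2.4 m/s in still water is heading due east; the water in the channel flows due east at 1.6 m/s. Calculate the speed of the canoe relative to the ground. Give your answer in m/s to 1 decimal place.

4.0 m/s

Taking east as x and north as y: velocity relative to the water = (2.400, 0.000) m/s; the water relative to ground = (1.600, 0.000) m/s.
Velocity relative to ground = (2.400, 0.000) + (1.600, 0.000) = (4.000, 0.000) m/s.
Speed = |(4.000, 0.000)| = 4.000 m/s.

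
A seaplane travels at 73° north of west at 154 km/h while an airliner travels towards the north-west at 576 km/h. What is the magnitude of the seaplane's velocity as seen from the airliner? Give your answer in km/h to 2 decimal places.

445.93 km/h

Taking east as x and north as y: seaplane velocity = (-45.025, 147.271) km/h; airliner velocity = (-407.294, 407.294) km/h.
Velocity of seaplane relative to airliner = (-45.025, 147.271) − (-407.294, 407.294) = (362.268, -260.023) km/h.
Magnitude = |(362.268, -260.023)| = 445.926 km/h.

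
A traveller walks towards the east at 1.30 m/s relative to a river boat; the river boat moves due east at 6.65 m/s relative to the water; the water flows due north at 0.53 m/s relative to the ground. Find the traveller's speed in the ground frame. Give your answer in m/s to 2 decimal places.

7.97 m/s

In east/north components (m/s): traveller relative to river boat = (1.300, 0.000); river boat relative to water = (6.650, 0.000); water relative to ground = (0.000, 0.530).
Sum = (7.950, 0.530) m/s.
Speed = |(7.950, 0.530)| = 7.968 m/s.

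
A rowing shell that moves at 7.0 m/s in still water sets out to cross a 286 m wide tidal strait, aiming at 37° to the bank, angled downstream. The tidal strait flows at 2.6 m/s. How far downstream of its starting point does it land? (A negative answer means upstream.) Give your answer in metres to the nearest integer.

Perpendicular speed = 4.213 m/s; crossing time = 286 / 4.213 = 67.890 s.
Net downstream speed = 8.190 m/s.
Drift = 8.190 × 67.890 = 556.048 m (downstream).

556 m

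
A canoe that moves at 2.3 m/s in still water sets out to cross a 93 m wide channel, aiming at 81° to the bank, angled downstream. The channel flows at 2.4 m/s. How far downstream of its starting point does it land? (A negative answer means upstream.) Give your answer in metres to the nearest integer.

Perpendicular speed = 2.272 m/s; crossing time = 93 / 2.272 = 40.939 s.
Net downstream speed = 2.760 m/s.
Drift = 2.760 × 40.939 = 112.983 m (downstream).

113 m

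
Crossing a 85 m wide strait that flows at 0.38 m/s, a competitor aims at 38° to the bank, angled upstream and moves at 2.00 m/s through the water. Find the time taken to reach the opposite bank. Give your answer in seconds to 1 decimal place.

69.0 s

The component of the competitor's velocity perpendicular to the bank is 2.00 × sin 38° = 1.231 m/s.
Only the cross-stream component determines the crossing time; the current contributes nothing perpendicular to the bank.
Time = 85 / 1.231 = 69.031 s.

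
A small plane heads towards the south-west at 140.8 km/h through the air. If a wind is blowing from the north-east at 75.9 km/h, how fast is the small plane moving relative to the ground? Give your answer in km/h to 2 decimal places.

216.70 km/h

Taking east as x and north as y: velocity relative to the air = (-99.561, -99.561) km/h; the air relative to ground = (-53.669, -53.669) km/h.
Velocity relative to ground = (-99.561, -99.561) + (-53.669, -53.669) = (-153.230, -153.230) km/h.
Speed = |(-153.230, -153.230)| = 216.700 km/h.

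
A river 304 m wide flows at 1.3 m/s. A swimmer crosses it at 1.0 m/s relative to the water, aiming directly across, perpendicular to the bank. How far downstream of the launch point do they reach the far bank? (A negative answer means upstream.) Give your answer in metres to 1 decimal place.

Perpendicular speed = 1.000 m/s; crossing time = 304 / 1.000 = 304.000 s.
Net downstream speed = 1.300 m/s.
Drift = 1.300 × 304.000 = 395.200 m (downstream).

395.2 m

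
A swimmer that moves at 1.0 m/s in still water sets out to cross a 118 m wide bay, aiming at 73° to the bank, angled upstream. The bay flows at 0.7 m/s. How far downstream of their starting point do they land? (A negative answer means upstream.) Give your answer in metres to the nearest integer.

50 m

Perpendicular speed = 0.956 m/s; crossing time = 118 / 0.956 = 123.392 s.
Net downstream speed = 0.408 m/s.
Drift = 0.408 × 123.392 = 50.298 m (downstream).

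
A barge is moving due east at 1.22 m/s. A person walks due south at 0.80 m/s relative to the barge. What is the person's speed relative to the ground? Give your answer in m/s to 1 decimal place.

Taking east as x and north as y: barge velocity = (1.220, 0.000) m/s; person velocity relative to barge = (0.000, -0.800) m/s.
Velocity relative to ground = (1.220, 0.000) + (0.000, -0.800) = (1.220, -0.800) m/s.
Speed = |(1.220, -0.800)| = 1.459 m/s.

1.5 m/s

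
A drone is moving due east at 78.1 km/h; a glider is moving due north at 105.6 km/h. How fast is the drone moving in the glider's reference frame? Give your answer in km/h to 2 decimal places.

131.34 km/h

Taking east as x and north as y: drone velocity = (78.100, 0.000) km/h; glider velocity = (0.000, 105.600) km/h.
Velocity of drone relative to glider = (78.100, 0.000) − (0.000, 105.600) = (78.100, -105.600) km/h.
Magnitude = |(78.100, -105.600)| = 131.343 km/h.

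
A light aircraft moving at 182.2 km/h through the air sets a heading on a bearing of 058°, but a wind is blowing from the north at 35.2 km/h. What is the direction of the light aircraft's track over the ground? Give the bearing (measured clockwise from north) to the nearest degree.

Taking east as x and north as y: velocity relative to the air = (154.514, 96.551) km/h; the air relative to ground = (0.000, -35.200) km/h.
Velocity relative to ground = (154.514, 96.551) + (0.000, -35.200) = (154.514, 61.351) km/h.
Bearing = atan2(154.51, 61.35) = 68.34° clockwise from north.

068°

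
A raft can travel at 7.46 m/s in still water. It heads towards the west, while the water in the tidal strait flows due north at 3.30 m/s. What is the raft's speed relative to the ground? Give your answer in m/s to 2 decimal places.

Taking east as x and north as y: velocity relative to the water = (-7.460, 0.000) m/s; the water relative to ground = (0.000, 3.300) m/s.
Velocity relative to ground = (-7.460, 0.000) + (0.000, 3.300) = (-7.460, 3.300) m/s.
Speed = |(-7.460, 3.300)| = 8.157 m/s.

8.16 m/s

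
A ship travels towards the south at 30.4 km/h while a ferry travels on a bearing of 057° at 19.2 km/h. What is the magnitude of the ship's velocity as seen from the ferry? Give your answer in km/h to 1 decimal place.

Taking east as x and north as y: ship velocity = (0.000, -30.400) km/h; ferry velocity = (16.102, 10.457) km/h.
Velocity of ship relative to ferry = (0.000, -30.400) − (16.102, 10.457) = (-16.102, -40.857) km/h.
Magnitude = |(-16.102, -40.857)| = 43.916 km/h.

43.9 km/h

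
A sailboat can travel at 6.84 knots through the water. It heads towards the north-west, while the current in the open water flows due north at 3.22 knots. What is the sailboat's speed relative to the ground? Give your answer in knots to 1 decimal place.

9.4 knots

Taking east as x and north as y: velocity relative to the water = (-4.837, 4.837) knots; the water relative to ground = (0.000, 3.220) knots.
Velocity relative to ground = (-4.837, 4.837) + (0.000, 3.220) = (-4.837, 8.057) knots.
Speed = |(-4.837, 8.057)| = 9.397 knots.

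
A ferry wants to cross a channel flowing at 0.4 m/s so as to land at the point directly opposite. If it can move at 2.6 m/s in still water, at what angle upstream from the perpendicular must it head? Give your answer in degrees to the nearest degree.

9°

To cancel the current, the upstream component of the ferry's velocity must equal the flow: 2.6 sin θ = 0.4.
sin θ = 0.4 / 2.6 = 0.1538.
θ = arcsin(0.1538) = 8.850°.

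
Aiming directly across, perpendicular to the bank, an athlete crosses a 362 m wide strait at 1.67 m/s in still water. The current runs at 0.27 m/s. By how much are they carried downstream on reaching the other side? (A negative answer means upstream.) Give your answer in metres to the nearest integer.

59 m

Perpendicular speed = 1.670 m/s; crossing time = 362 / 1.670 = 216.766 s.
Net downstream speed = 0.270 m/s.
Drift = 0.270 × 216.766 = 58.527 m (downstream).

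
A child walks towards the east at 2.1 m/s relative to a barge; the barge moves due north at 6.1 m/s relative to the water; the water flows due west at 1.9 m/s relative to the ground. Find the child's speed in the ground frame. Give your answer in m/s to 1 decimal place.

6.1 m/s

In east/north components (m/s): child relative to barge = (2.100, 0.000); barge relative to water = (0.000, 6.100); water relative to ground = (-1.900, 0.000).
Sum = (0.200, 6.100) m/s.
Speed = |(0.200, 6.100)| = 6.103 m/s.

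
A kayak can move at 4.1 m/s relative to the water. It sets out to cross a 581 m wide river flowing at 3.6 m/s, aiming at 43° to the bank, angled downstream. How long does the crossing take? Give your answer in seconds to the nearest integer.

The component of the kayak's velocity perpendicular to the bank is 4.1 × sin 43° = 2.796 m/s.
The current is parallel to the bank, so it does not affect the crossing time.
Time = 581 / 2.796 = 207.782 s.

208 s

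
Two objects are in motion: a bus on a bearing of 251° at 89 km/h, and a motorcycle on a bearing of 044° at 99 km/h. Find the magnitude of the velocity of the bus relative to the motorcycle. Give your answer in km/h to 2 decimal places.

Taking east as x and north as y: bus velocity = (-84.151, -28.976) km/h; motorcycle velocity = (68.771, 71.215) km/h.
Velocity of bus relative to motorcycle = (-84.151, -28.976) − (68.771, 71.215) = (-152.922, -100.190) km/h.
Magnitude = |(-152.922, -100.190)| = 182.820 km/h.

182.82 km/h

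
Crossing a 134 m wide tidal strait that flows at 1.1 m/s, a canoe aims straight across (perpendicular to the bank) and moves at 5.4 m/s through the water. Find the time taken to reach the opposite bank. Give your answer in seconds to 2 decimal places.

24.81 s

The component of the canoe's velocity perpendicular to the bank is 5.4 m/s.
The flow acts along the bank and has no component across it.
Time = 134 / 5.400 = 24.815 s.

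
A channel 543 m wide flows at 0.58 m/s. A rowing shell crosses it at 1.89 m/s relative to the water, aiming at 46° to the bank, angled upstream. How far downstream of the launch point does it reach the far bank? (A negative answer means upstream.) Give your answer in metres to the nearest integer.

Perpendicular speed = 1.360 m/s; crossing time = 543 / 1.360 = 399.396 s.
Net downstream speed = -0.733 m/s.
Drift = -0.733 × 399.396 = -292.719 m (upstream).

-293 m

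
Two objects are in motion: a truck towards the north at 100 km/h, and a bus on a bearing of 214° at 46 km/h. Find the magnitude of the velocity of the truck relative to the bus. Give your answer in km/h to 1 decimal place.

Taking east as x and north as y: truck velocity = (0.000, 100.000) km/h; bus velocity = (-25.723, -38.136) km/h.
Velocity of truck relative to bus = (0.000, 100.000) − (-25.723, -38.136) = (25.723, 138.136) km/h.
Magnitude = |(25.723, 138.136)| = 140.510 km/h.

140.5 km/h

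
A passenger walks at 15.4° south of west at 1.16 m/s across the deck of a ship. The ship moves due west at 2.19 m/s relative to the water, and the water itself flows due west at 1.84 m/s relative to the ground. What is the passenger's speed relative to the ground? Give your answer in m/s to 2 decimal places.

In east/north components (m/s): passenger relative to ship = (-1.118, -0.308); ship relative to water = (-2.190, 0.000); water relative to ground = (-1.840, 0.000).
Sum = (-5.148, -0.308) m/s.
Speed = |(-5.148, -0.308)| = 5.158 m/s.

5.16 m/s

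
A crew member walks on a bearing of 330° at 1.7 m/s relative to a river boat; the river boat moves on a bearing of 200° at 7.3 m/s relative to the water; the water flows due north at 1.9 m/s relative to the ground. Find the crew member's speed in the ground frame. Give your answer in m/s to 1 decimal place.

4.8 m/s

In east/north components (m/s): crew member relative to river boat = (-0.850, 1.472); river boat relative to water = (-2.497, -6.860); water relative to ground = (0.000, 1.900).
Sum = (-3.347, -3.488) m/s.
Speed = |(-3.347, -3.488)| = 4.834 m/s.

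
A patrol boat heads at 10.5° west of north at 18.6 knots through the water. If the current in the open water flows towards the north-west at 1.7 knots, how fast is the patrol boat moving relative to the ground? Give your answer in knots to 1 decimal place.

20.0 knots

Taking east as x and north as y: velocity relative to the water = (-3.390, 18.289) knots; the water relative to ground = (-1.202, 1.202) knots.
Velocity relative to ground = (-3.390, 18.289) + (-1.202, 1.202) = (-4.592, 19.491) knots.
Speed = |(-4.592, 19.491)| = 20.024 knots.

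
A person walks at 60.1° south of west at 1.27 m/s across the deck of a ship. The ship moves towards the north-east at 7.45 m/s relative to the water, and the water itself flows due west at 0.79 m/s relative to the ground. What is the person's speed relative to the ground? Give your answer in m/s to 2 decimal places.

In east/north components (m/s): person relative to ship = (-0.633, -1.101); ship relative to water = (5.268, 5.268); water relative to ground = (-0.790, 0.000).
Sum = (3.845, 4.167) m/s.
Speed = |(3.845, 4.167)| = 5.670 m/s.

5.67 m/s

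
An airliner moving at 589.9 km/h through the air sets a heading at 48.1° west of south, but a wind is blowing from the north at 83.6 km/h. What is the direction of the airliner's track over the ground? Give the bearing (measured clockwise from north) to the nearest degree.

Taking east as x and north as y: velocity relative to the air = (-439.069, -393.954) km/h; the air relative to ground = (0.000, -83.600) km/h.
Velocity relative to ground = (-439.069, -393.954) + (0.000, -83.600) = (-439.069, -477.554) km/h.
Bearing = atan2(-439.07, -477.55) = 222.60° clockwise from north.

223°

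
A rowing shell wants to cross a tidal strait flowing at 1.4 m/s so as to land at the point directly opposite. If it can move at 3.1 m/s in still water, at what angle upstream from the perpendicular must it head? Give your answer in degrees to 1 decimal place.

26.8°

To cancel the current, the upstream component of the rowing shell's velocity must equal the flow: 3.1 sin θ = 1.4.
sin θ = 1.4 / 3.1 = 0.4516.
θ = arcsin(0.4516) = 26.847°.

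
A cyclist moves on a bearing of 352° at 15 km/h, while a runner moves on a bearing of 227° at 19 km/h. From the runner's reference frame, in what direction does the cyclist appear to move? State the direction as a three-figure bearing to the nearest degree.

023°

Taking east as x and north as y: cyclist velocity = (-2.088, 14.854) km/h; runner velocity = (-13.896, -12.958) km/h.
Velocity of cyclist relative to runner = (-2.088, 14.854) − (-13.896, -12.958) = (11.808, 27.812) km/h.
Bearing = atan2(11.81, 27.81) = 23.00° clockwise from north.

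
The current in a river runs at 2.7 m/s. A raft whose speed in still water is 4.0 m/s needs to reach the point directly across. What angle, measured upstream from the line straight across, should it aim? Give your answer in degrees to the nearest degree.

42°

To cancel the current, the upstream component of the raft's velocity must equal the flow: 4.0 sin θ = 2.7.
sin θ = 2.7 / 4.0 = 0.6750.
θ = arcsin(0.6750) = 42.454°.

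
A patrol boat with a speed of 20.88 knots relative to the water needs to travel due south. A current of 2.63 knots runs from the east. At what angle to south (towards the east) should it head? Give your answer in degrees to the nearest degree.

7°

The current pushes perpendicular to the desired track; the heading must have a component into the current equal to 2.63 knots: 20.88 sin θ = 2.63.
sin θ = 0.1260, so θ = 7.236°.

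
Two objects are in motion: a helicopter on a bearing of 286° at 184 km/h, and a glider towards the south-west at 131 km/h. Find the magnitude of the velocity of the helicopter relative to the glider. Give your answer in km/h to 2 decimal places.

Taking east as x and north as y: helicopter velocity = (-176.872, 50.717) km/h; glider velocity = (-92.631, -92.631) km/h.
Velocity of helicopter relative to glider = (-176.872, 50.717) − (-92.631, -92.631) = (-84.241, 143.348) km/h.
Magnitude = |(-84.241, 143.348)| = 166.269 km/h.

166.27 km/h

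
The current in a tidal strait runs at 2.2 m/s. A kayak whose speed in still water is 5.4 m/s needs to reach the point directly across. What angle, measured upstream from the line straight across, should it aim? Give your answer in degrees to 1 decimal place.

To cancel the current, the upstream component of the kayak's velocity must equal the flow: 5.4 sin θ = 2.2.
sin θ = 2.2 / 5.4 = 0.4074.
θ = arcsin(0.4074) = 24.042°.

24.0°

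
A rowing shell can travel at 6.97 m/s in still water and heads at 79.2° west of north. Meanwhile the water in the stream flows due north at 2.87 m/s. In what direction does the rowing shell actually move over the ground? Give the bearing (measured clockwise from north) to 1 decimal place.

Taking east as x and north as y: velocity relative to the water = (-6.847, 1.306) m/s; the water relative to ground = (0.000, 2.870) m/s.
Velocity relative to ground = (-6.847, 1.306) + (0.000, 2.870) = (-6.847, 4.176) m/s.
Bearing = atan2(-6.85, 4.18) = 301.38° clockwise from north.

301.4°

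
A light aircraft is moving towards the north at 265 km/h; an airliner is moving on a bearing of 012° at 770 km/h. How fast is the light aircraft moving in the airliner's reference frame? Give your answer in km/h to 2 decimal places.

513.75 km/h

Taking east as x and north as y: light aircraft velocity = (0.000, 265.000) km/h; airliner velocity = (160.092, 753.174) km/h.
Velocity of light aircraft relative to airliner = (0.000, 265.000) − (160.092, 753.174) = (-160.092, -488.174) km/h.
Magnitude = |(-160.092, -488.174)| = 513.754 km/h.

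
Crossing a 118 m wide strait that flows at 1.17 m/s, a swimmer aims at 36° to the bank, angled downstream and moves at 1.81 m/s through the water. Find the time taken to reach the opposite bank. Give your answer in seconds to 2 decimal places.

The component of the swimmer's velocity perpendicular to the bank is 1.81 × sin 36° = 1.064 m/s.
Only the cross-stream component determines the crossing time; the current contributes nothing perpendicular to the bank.
Time = 118 / 1.064 = 110.914 s.

110.91 s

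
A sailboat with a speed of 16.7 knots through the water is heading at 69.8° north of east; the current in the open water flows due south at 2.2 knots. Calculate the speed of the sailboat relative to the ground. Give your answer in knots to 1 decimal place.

Taking east as x and north as y: velocity relative to the water = (5.766, 15.673) knots; the water relative to ground = (0.000, -2.200) knots.
Velocity relative to ground = (5.766, 15.673) + (0.000, -2.200) = (5.766, 13.473) knots.
Speed = |(5.766, 13.473)| = 14.655 knots.

14.7 knots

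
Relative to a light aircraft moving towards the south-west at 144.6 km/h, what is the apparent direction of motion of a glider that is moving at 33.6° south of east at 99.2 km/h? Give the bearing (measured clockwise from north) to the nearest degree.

076°

Taking east as x and north as y: glider velocity = (82.626, -54.896) km/h; light aircraft velocity = (-102.248, -102.248) km/h.
Velocity of glider relative to light aircraft = (82.626, -54.896) − (-102.248, -102.248) = (184.873, 47.351) km/h.
Bearing = atan2(184.87, 47.35) = 75.63° clockwise from north.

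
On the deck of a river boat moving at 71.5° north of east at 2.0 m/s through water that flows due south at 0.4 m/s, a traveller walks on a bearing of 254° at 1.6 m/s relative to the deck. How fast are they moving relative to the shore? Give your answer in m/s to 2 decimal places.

1.39 m/s

In east/north components (m/s): traveller relative to river boat = (-1.538, -0.441); river boat relative to water = (0.635, 1.897); water relative to ground = (0.000, -0.400).
Sum = (-0.903, 1.056) m/s.
Speed = |(-0.903, 1.056)| = 1.389 m/s.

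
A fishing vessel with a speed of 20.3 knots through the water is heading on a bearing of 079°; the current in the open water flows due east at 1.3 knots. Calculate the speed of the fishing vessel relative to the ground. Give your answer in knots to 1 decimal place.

21.6 knots

Taking east as x and north as y: velocity relative to the water = (19.927, 3.873) knots; the water relative to ground = (1.300, 0.000) knots.
Velocity relative to ground = (19.927, 3.873) + (1.300, 0.000) = (21.227, 3.873) knots.
Speed = |(21.227, 3.873)| = 21.578 knots.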